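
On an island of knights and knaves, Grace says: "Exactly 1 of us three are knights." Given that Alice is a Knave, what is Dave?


Grace claims exactly 1 knights among Grace, Alice, Dave.
Given: Alice is a Knave.

Case 1: Grace is a Knight (tells truth)
  Then exactly 1 of the three are knights.
  Counting Grace, Alice: 1 knight(s) so far. Need 0 more → Dave = Knave.
Case 2: Grace is a Knave (lies)
  Then the count is NOT 1.
  If Dave = Knight, count = 1 = 1 → claim would be true, contradicts lie.
  If Dave = Knave, count = 0 ≠ 1 → lie confirmed ✓

Dave is a Knave.

Knave


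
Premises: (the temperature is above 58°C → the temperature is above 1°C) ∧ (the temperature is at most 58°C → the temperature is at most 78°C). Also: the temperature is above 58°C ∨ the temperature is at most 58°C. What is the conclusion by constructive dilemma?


Constructive dilemma: (P → Q) ∧ (R → S), P ∨ R ⊢ Q ∨ S
Premise 1: the temperature is above 58°C → the temperature is above 1°C
Premise 2: the temperature is at most 58°C → the temperature is at most 78°C
Premise 3: the temperature is above 58°C ∨ the temperature is at most 58°C
Case 1: Assuming the temperature is above 58°C, then by Premise 1, the temperature is above 1°C.
Case 2: Assuming the temperature is at most 58°C, then by Premise 2, the temperature is at most 78°C.
Since one of the temperature is above 58°C or the temperature is at most 58°C must hold, we get the temperature is above 1°C or the temperature is at most 78°C.

The temperature is above 1°C or the temperature is at most 78°C.


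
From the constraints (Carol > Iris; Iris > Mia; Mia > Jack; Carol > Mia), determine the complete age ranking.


Constraints: Carol > Iris; Iris > Mia; Mia > Jack; Carol > Mia
Method: at each step, the next-highest is the one remaining person who never appears on the smaller side of a constraint between remaining people.
  Step 1: remaining {Iris, Mia, Carol, Jack}; on the smaller side: {Iris, Mia, Jack} → Carol is next (Carol > Iris; Carol > Mia).
  Step 2: remaining {Iris, Mia, Jack}; on the smaller side: {Mia, Jack} → Iris is next (Iris > Mia).
  Step 3: remaining {Mia, Jack}; on the smaller side: {Jack} → Mia is next (Mia > Jack).
  Step 4: only Jack remains → lowest.
Final ranking (highest to lowest):

Carol > Iris > Mia > Jack


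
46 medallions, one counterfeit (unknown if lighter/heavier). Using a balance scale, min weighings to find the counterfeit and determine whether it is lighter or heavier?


Let n = 46. 92 possibilities (n medallions × lighter/heavier); each weighing has 3 outcomes.
Bound for k weighings: say the first weighing puts j medallions on each pan. If it tips, the 2j weighed medallions remain suspects (each with a known direction) and k-1 weighings give 3^(k-1) outcomes; 3^(k-1) is odd, so 2j ≤ 3^(k-1) - 1. If it balances, the n - 2j unweighed medallions remain with direction unknown: 2(n - 2j) ≤ 3^(k-1) - 1 by the same parity argument. Adding, n ≤ (3^(k-1) - 1) + (3^(k-1) - 1)/2 = (3^k - 3)/2, and the classical three-group strategy achieves this (3 medallions in 2 weighings, 12 in 3, 39 in 4, 120 in 5).
So we need the smallest k with (3^k - 3)/2 ≥ 46.
k = 4: (3^4 - 3)/2 = 39 < 46 ✗
k = 5: (3^5 - 3)/2 = 120 ≥ 46 ✓

5


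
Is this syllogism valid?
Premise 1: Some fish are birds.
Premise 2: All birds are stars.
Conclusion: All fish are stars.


Premise 1: Some fish are birds.
Premise 2: All birds are stars.
Conclusion: All fish are stars.
Fallacy: illicit minor. The minor term (fish) is distributed in the conclusion ('All fish ...') but undistributed in its premise ('Some fish are birds' doesn't cover all fish).
Only 'Some fish are stars' follows, not 'All'.

Invalid


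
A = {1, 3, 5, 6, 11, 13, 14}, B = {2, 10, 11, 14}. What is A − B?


A = {1, 3, 5, 6, 11, 13, 14}
B = {2, 10, 11, 14}
Operation: difference A − B
In A but not B: 1, 3, 5, 6, 13

{1, 3, 5, 6, 13}


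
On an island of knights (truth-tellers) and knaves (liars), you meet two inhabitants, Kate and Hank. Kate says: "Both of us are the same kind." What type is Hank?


Kate says: "Both of us are the same kind."
Case 1: Kate is a Knight (truth-teller)
  Statement is true → they ARE the same → Hank is also a Knight
Case 2: Kate is a Knave (liar)
  Statement is false → they are NOT the same → Hank is a Knight
In both cases, Hank is a Knight.

Knight


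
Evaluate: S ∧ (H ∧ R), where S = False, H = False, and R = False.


S = False, H = False, R = False
Step 1: H ∧ R = False AND False = False
Step 2: S ∧ False = False AND False = False
AND is true only when ALL operands are true.

False


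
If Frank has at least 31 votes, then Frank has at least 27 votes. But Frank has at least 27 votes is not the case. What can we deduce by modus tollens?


Modus tollens: P → Q, ¬Q ⊢ ¬P
P: Frank has at least 31 votes
Q: Frank has at least 27 votes
We have P → Q and Q is false.
By modus tollens, P must be false.

It is not the case that Frank has at least 31 votes


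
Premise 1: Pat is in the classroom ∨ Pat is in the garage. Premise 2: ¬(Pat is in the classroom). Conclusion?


Disjunctive syllogism: P ∨ Q, ¬P ⊢ Q
Disjunction: Pat is in the classroom ∨ Pat is in the garage
We know it is not the case that Pat is in the classroom.
By disjunctive syllogism, the other disjunct must be true.

Pat is in the garage


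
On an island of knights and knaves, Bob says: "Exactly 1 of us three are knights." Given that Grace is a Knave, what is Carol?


Bob claims exactly 1 knights among Bob, Grace, Carol.
Given: Grace is a Knave.

Case 1: Bob is a Knight (tells truth)
  Then exactly 1 of the three are knights.
  Counting Bob, Grace: 1 knight(s) so far. Need 0 more → Carol = Knave.
Case 2: Bob is a Knave (lies)
  Then the count is NOT 1.
  If Carol = Knight, count = 1 = 1 → claim would be true, contradicts lie.
  If Carol = Knave, count = 0 ≠ 1 → lie confirmed ✓

Carol is a Knave.

Knave


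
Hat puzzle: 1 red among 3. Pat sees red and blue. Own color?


Total red = 1, seen red = 1
Own red = 1 - 1 = 0
Pat's hat is blue.

blue


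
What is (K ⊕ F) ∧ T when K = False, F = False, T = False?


K = False, F = False, T = False
Step 1: K ⊕ F = False XOR False = False
Step 2: False ∧ T = False AND False = False
XOR true when exactly one of K,F is true; then AND with T.

False


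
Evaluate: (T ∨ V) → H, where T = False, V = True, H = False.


T = False, V = True, H = False
Step 1: T ∨ V = False OR True = True
Step 2: (True) → H: false only when antecedent=True and H=False.
Result: False

False


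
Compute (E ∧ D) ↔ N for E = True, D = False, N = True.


E = True, D = False, N = True
Step 1: E ∧ D = True AND False = False
Step 2: (False) ↔ N: true when both sides have same truth value.
Result: False ↔ True = False

False


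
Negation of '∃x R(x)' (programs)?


Original: ∃x R(x)
Rule: ¬∀→∃, ¬∃→∀, negate predicate.
Negation: ∀x ¬R(x)

∀x ¬R(x)


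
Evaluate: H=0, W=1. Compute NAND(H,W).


H AND W = 0
NOT(0) = 1

1


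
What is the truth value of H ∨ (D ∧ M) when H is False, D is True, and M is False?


H = False, D = True, M = False
Step 1: D ∧ M = True AND False = False
Step 2: H ∨ False = False OR False = False
AND evaluated first (higher precedence); then OR applied.

False


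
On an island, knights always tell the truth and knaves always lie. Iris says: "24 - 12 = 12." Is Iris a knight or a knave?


Statement: "24 - 12 = 12."
Actual: 24 - 12 = 12
Claimed: 12
Statement is TRUE → Iris tells the truth → Knight

Knight


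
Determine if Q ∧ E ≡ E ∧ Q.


Expression 1: Q ∧ E
Expression 2: E ∧ Q
Truth table (Q E | Expr1 Expr2):
  T T |   T     T
  T F |   F     F
  F T |   F     F
  F F |   F     F
All 4 rows agree, so the expressions are logically equivalent.

Yes


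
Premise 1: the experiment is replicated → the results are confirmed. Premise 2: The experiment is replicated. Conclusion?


Modus ponens: P → Q, P ⊢ Q
P: the experiment is replicated
Q: the results are confirmed
We have P → Q and P is true.
By modus ponens, Q must be true.

The results are confirmed


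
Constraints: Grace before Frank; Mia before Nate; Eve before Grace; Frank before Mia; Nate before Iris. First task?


Constraints: Grace before Frank; Mia before Nate; Eve before Grace; Frank before Mia; Nate before Iris
The first task can have nothing scheduled before it, so it must never appear on the right of a 'before'.
Tasks appearing after some 'before': Frank, Nate, Grace, Mia, Iris.
The only task not in that list is Eve → it is first.

Eve


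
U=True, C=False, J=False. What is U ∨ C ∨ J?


U = True, C = False, J = False
Expression: U ∨ C ∨ J
Step 1: U ∨ C = True OR False = True
Step 2: (True) ∨ J = True OR False = True

True


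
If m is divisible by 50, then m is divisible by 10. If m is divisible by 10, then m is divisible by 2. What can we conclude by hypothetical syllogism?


Hypothetical syllogism: P → Q, Q → R ⊢ P → R
Premise 1: m is divisible by 50 → m is divisible by 10
Premise 2: m is divisible by 10 → m is divisible by 2
Chain the implications: the middle term (m is divisible by 10) links the two.
Conclusion: If m is divisible by 50, then m is divisible by 2.

If m is divisible by 50, then m is divisible by 2.


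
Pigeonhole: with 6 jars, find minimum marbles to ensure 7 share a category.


Pigeonhole: to guarantee k in one of n categories, need (k-1)×n + 1.
k = 7, n = 6
Minimum = (7-1) × 6 + 1 = 6 × 6 + 1

37


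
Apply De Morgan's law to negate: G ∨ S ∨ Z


De Morgan's law: ¬(P ∨ Q ∨ R) ≡ ¬P ∧ ¬Q ∧ ¬R
¬(G ∨ S ∨ Z) = ¬G ∧ ¬S ∧ ¬Z

¬G ∧ ¬S ∧ ¬Z


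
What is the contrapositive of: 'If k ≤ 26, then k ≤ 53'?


Original: If k ≤ 26, then k ≤ 53
Contrapositive: If ¬Q, then ¬P
Negate Q: not (k ≤ 53)
Negate P: not (k ≤ 26)

If not (k ≤ 53), then not (k ≤ 26).


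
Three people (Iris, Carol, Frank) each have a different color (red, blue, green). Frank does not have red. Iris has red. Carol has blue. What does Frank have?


From clues:
  Carol → blue
  Iris → red
By elimination, Frank gets the remaining.

green


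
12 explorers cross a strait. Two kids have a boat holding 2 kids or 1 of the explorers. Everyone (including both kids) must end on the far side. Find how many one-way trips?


Per crossing of one of the explorers: kids→, one←, one of the explorers→, one← = 4 trips
12 × 4 = 48, + 1 final kids→ = 49
Minimum trips = 49

49


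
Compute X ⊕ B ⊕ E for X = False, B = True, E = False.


X = False, B = True, E = False
Step 1: X ⊕ B = False XOR True = True
Step 2: True ⊕ E = True XOR False = True
XOR is true when an odd number of operands are true.

True


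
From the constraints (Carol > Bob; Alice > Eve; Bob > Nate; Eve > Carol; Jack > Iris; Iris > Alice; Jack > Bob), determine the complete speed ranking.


Constraints: Carol > Bob; Alice > Eve; Bob > Nate; Eve > Carol; Jack > Iris; Iris > Alice; Jack > Bob
Method: at each step, the next-highest is the one remaining person who never appears on the smaller side of a constraint between remaining people.
  Step 1: remaining {Alice, Carol, Iris, Nate, Eve, Jack, Bob}; on the smaller side: {Alice, Carol, Iris, Nate, Eve, Bob} → Jack is next (Jack > Iris; Jack > Bob).
  Step 2: remaining {Alice, Carol, Iris, Nate, Eve, Bob}; on the smaller side: {Alice, Carol, Nate, Eve, Bob} → Iris is next (Iris > Alice).
  Step 3: remaining {Alice, Carol, Nate, Eve, Bob}; on the smaller side: {Carol, Nate, Eve, Bob} → Alice is next (Alice > Eve).
  Step 4: remaining {Carol, Nate, Eve, Bob}; on the smaller side: {Carol, Nate, Bob} → Eve is next (Eve > Carol).
  Step 5: remaining {Carol, Nate, Bob}; on the smaller side: {Nate, Bob} → Carol is next (Carol > Bob).
  Step 6: remaining {Nate, Bob}; on the smaller side: {Nate} → Bob is next (Bob > Nate).
  Step 7: only Nate remains → lowest.
Final ranking (highest to lowest):

Jack > Iris > Alice > Eve > Carol > Bob > Nate


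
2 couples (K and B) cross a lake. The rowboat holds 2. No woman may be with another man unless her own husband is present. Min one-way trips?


Label couples K and B.
1. WK+WB → (far: WK,WB; near: HK,HB)
2. WK ←   (far: WB; near: HK,HB,WK)
3. HK+HB → (far: HK,HB,WB; near: WK)
4. HK ←   (far: HB,WB; near: HK,WK)  — HK returns, since WK is alone on near bank
5. HK+WK → (far: all four; near: empty)
Every state respects the constraint.
Minimum trips = 5

5


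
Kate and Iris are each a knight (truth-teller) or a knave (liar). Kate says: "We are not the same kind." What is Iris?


Kate says: "We are not the same kind."
Case 1: Kate is a Knight (truth-teller)
  Statement is true → they ARE different → Iris is a Knave
Case 2: Kate is a Knave (liar)
  Statement is false → they are NOT different → Iris is a Knave
In both cases, Iris is a Knave.

Knave


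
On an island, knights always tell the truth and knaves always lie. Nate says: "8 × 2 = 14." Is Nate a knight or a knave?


Statement: "8 × 2 = 14."
Actual: 8 × 2 = 16
Claimed: 14
Statement is FALSE → Nate lies → Knave

Knave


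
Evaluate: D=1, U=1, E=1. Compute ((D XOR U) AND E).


D XOR U = 1^1 = 0
0 AND 1 = 0

0


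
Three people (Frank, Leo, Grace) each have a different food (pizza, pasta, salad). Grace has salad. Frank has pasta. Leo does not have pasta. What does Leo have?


From clues:
  Grace → salad
  Frank → pasta
By elimination, Leo gets the remaining.

pizza


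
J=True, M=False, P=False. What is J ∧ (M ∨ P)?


J = True, M = False, P = False
Expression: J ∧ (M ∨ P)
Step 1: M ∨ P = False OR False = False
Step 2: J ∧ (False) = True AND False = False

False


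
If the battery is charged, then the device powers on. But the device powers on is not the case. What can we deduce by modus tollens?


Modus tollens: P → Q, ¬Q ⊢ ¬P
P: the battery is charged
Q: the device powers on
We have P → Q and Q is false.
By modus tollens, P must be false.

It is not the case that the battery is charged


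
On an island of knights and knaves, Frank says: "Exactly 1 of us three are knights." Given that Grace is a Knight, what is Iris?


Frank claims exactly 1 knights among Frank, Grace, Iris.
Given: Grace is a Knight.

Case 1: Frank is a Knight (tells truth)
  Then exactly 1 of the three are knights.
  Counting Frank, Grace: 2 knight(s) so far. Need -1 more → impossible.
Case 2: Frank is a Knave (lies)
  Then the count is NOT 1.
  If Iris = Knave, count = 1 = 1 → claim would be true, contradicts lie.
  If Iris = Knight, count = 2 ≠ 1 → lie confirmed ✓

Iris is a Knight.

Knight


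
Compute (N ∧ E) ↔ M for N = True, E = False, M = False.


N = True, E = False, M = False
Step 1: N ∧ E = True AND False = False
Step 2: (False) ↔ M: true when both sides have same truth value.
Result: False ↔ False = True

True


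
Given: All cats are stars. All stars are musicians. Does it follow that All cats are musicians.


Premise 1: All cats are stars.
Premise 2: All stars are musicians.
Conclusion: All cats are musicians.
Barbara syllogism (AAA-1): All A are B, All B are C → All A are C.
Middle term (stars) distributed in premise 2.

Valid


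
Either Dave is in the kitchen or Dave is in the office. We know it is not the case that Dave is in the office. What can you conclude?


Disjunctive syllogism: P ∨ Q, ¬P ⊢ Q
Disjunction: Dave is in the kitchen ∨ Dave is in the office
We know it is not the case that Dave is in the office.
By disjunctive syllogism, the other disjunct must be true.

Dave is in the kitchen


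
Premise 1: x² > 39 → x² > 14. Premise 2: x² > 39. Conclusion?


Modus ponens: P → Q, P ⊢ Q
P: x² > 39
Q: x² > 14
We have P → Q and P is true.
By modus ponens, Q must be true.

x² > 14


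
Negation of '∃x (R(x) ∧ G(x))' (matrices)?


Original: ∃x (R(x) ∧ G(x))
Rule: ¬∀→∃, ¬∃→∀, negate predicate.
Negation: ∀x (¬R(x) ∨ ¬G(x))

∀x (¬R(x) ∨ ¬G(x))


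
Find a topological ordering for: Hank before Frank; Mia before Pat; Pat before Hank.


Constraints: Hank before Frank; Mia before Pat; Pat before Hank
Method: repeatedly schedule the remaining task that has no remaining task required before it.
  Step 1: remaining {Mia, Pat, Frank, Hank}; every task except Mia still has a predecessor pending → schedule Mia.
  Step 2: remaining {Pat, Frank, Hank}; every task except Pat still has a predecessor pending → schedule Pat.
  Step 3: remaining {Frank, Hank}; every task except Hank still has a predecessor pending → schedule Hank.
  Step 4: only Frank remains → schedule Frank.
Resulting order:

Mia → Pat → Hank → Frank


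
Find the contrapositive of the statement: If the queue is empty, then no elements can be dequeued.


Original: If the queue is empty, then no elements can be dequeued
Contrapositive: If ¬Q, then ¬P
Negate Q: not (no elements can be dequeued)
Negate P: not (the queue is empty)

If not (no elements can be dequeued), then not (the queue is empty).


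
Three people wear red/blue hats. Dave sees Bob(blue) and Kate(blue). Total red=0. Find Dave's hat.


Total red = 0, seen red = 0
Own red = 0 - 0 = 0
Dave's hat is blue.

blue


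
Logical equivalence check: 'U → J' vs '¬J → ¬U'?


Expression 1: U → J
Expression 2: ¬J → ¬U
Truth table (U J | Expr1 Expr2):
  T T |   T     T
  T F |   F     F
  F T |   T     T
  F F |   T     T
All 4 rows agree, so the expressions are logically equivalent.

Yes


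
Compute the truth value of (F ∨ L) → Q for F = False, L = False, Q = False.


F = False, L = False, Q = False
Step 1: F ∨ L = False OR False = False
Step 2: (False) → Q: false only when antecedent=True and Q=False.
Result: True

True


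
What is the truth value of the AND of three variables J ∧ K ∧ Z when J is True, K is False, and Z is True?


J = True, K = False, Z = True
Step 1: J ∧ K = True AND False = False
Step 2: (False) ∧ Z = (False) AND True = False
AND is true only when ALL operands are true.

False


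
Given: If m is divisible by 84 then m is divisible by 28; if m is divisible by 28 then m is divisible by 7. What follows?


Hypothetical syllogism: P → Q, Q → R ⊢ P → R
Premise 1: m is divisible by 84 → m is divisible by 28
Premise 2: m is divisible by 28 → m is divisible by 7
Chain the implications: the middle term (m is divisible by 28) links the two.
Conclusion: If m is divisible by 84, then m is divisible by 7.

If m is divisible by 84, then m is divisible by 7.


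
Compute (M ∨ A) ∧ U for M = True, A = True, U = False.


M = True, A = True, U = False
Step 1: M ∨ A = True OR True = True
Step 2: True ∧ U = True AND False = False
OR is true when at least one operand is true; AND requires both.

False


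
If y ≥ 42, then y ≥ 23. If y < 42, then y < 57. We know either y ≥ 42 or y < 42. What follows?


Constructive dilemma: (P → Q) ∧ (R → S), P ∨ R ⊢ Q ∨ S
Premise 1: y ≥ 42 → y ≥ 23
Premise 2: y < 42 → y < 57
Premise 3: y ≥ 42 ∨ y < 42
Case 1: Assuming y ≥ 42, then by Premise 1, y ≥ 23.
Case 2: Assuming y < 42, then by Premise 2, y < 57.
Since one of y ≥ 42 or y < 42 must hold, we get y ≥ 23 or y < 57.

y ≥ 23 or y < 57.


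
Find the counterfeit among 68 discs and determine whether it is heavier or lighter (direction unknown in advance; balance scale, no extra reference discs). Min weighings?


Let n = 68. 136 possibilities (n discs × lighter/heavier); each weighing has 3 outcomes.
Bound for k weighings: say the first weighing puts j discs on each pan. If it tips, the 2j weighed discs remain suspects (each with a known direction) and k-1 weighings give 3^(k-1) outcomes; 3^(k-1) is odd, so 2j ≤ 3^(k-1) - 1. If it balances, the n - 2j unweighed discs remain with direction unknown: 2(n - 2j) ≤ 3^(k-1) - 1 by the same parity argument. Adding, n ≤ (3^(k-1) - 1) + (3^(k-1) - 1)/2 = (3^k - 3)/2, and the classical three-group strategy achieves this (3 discs in 2 weighings, 12 in 3, 39 in 4, 120 in 5).
So we need the smallest k with (3^k - 3)/2 ≥ 68.
k = 4: (3^4 - 3)/2 = 39 < 68 ✗
k = 5: (3^5 - 3)/2 = 120 ≥ 68 ✓

5


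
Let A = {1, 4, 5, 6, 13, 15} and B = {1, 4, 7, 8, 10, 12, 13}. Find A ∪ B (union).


A = {1, 4, 5, 6, 13, 15}
B = {1, 4, 7, 8, 10, 12, 13}
Operation: union
All elements combined: 1, 4, 5, 6, 7, 8, 10, 12, 13, 15

{1, 4, 5, 6, 7, 8, 10, 12, 13, 15}


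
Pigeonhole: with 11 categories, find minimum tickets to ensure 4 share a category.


Pigeonhole: to guarantee k in one of n categories, need (k-1)×n + 1.
k = 4, n = 11
Minimum = (4-1) × 11 + 1 = 3 × 11 + 1

34


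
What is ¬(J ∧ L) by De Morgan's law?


De Morgan's law: ¬(P ∧ Q) ≡ ¬P ∨ ¬Q
¬(J ∧ L) = ¬J ∨ ¬L

¬J ∨ ¬L


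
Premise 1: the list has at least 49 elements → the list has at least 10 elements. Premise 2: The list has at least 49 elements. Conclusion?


Modus ponens: P → Q, P ⊢ Q
P: the list has at least 49 elements
Q: the list has at least 10 elements
We have P → Q and P is true.
By modus ponens, Q must be true.

The list has at least 10 elements


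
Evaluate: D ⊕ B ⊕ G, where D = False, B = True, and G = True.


D = False, B = True, G = True
Step 1: D ⊕ B = False XOR True = True
Step 2: True ⊕ G = True XOR True = False
XOR is true when an odd number of operands are true.

False


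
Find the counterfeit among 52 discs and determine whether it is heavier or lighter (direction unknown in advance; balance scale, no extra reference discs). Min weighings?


Let n = 52. 104 possibilities (n discs × lighter/heavier); each weighing has 3 outcomes.
Bound for k weighings: say the first weighing puts j discs on each pan. If it tips, the 2j weighed discs remain suspects (each with a known direction) and k-1 weighings give 3^(k-1) outcomes; 3^(k-1) is odd, so 2j ≤ 3^(k-1) - 1. If it balances, the n - 2j unweighed discs remain with direction unknown: 2(n - 2j) ≤ 3^(k-1) - 1 by the same parity argument. Adding, n ≤ (3^(k-1) - 1) + (3^(k-1) - 1)/2 = (3^k - 3)/2, and the classical three-group strategy achieves this (3 discs in 2 weighings, 12 in 3, 39 in 4, 120 in 5).
So we need the smallest k with (3^k - 3)/2 ≥ 52.
k = 4: (3^4 - 3)/2 = 39 < 52 ✗
k = 5: (3^5 - 3)/2 = 120 ≥ 52 ✓

5


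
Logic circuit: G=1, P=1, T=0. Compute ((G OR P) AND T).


G OR P = 1|1 = 1
1 AND 0 = 0

0


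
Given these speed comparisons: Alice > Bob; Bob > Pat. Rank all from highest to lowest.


Constraints: Alice > Bob; Bob > Pat
Method: at each step, the next-highest is the one remaining person who never appears on the smaller side of a constraint between remaining people.
  Step 1: remaining {Alice, Bob, Pat}; on the smaller side: {Bob, Pat} → Alice is next (Alice > Bob).
  Step 2: remaining {Bob, Pat}; on the smaller side: {Pat} → Bob is next (Bob > Pat).
  Step 3: only Pat remains → lowest.
Final ranking (highest to lowest):

Alice > Bob > Pat


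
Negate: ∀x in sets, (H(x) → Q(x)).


Original: ∀x (H(x) → Q(x))
Rule: ¬∀→∃, ¬∃→∀, negate predicate.
Negation: ∃x (H(x) ∧ ¬Q(x))

∃x (H(x) ∧ ¬Q(x))


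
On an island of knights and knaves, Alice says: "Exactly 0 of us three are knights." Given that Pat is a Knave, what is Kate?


Alice claims exactly 0 knights among Alice, Pat, Kate.
Given: Pat is a Knave.

Case 1: Alice is a Knight (tells truth)
  Then exactly 0 of the three are knights.
  Counting Alice, Pat: 1 knight(s) so far. Need -1 more → impossible.
Case 2: Alice is a Knave (lies)
  Then the count is NOT 0.
  If Kate = Knave, count = 0 = 0 → claim would be true, contradicts lie.
  If Kate = Knight, count = 1 ≠ 0 → lie confirmed ✓

Kate is a Knight.

Knight


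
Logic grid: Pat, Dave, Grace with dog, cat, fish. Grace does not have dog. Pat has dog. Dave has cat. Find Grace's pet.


From clues:
  Dave → cat
  Pat → dog
By elimination, Grace gets the remaining.

fish


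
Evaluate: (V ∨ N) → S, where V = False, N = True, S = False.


V = False, N = True, S = False
Step 1: V ∨ N = False OR True = True
Step 2: (True) → S: false only when antecedent=True and S=False.
Result: False

False


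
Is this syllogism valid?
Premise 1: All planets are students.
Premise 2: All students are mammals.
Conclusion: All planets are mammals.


Premise 1: All planets are students.
Premise 2: All students are mammals.
Conclusion: All planets are mammals.
Barbara syllogism (AAA-1): All A are B, All B are C → All A are C.
Middle term (students) distributed in premise 2.

Valid


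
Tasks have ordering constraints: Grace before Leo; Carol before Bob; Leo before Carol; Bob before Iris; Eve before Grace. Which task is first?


Constraints: Grace before Leo; Carol before Bob; Leo before Carol; Bob before Iris; Eve before Grace
The first task can have nothing scheduled before it, so it must never appear on the right of a 'before'.
Tasks appearing after some 'before': Leo, Bob, Carol, Iris, Grace.
The only task not in that list is Eve → it is first.

Eve


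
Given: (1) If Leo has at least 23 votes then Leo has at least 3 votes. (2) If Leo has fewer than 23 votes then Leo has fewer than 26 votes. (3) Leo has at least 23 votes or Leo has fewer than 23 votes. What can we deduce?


Constructive dilemma: (P → Q) ∧ (R → S), P ∨ R ⊢ Q ∨ S
Premise 1: Leo has at least 23 votes → Leo has at least 3 votes
Premise 2: Leo has fewer than 23 votes → Leo has fewer than 26 votes
Premise 3: Leo has at least 23 votes ∨ Leo has fewer than 23 votes
Case 1: Assuming Leo has at least 23 votes, then by Premise 1, Leo has at least 3 votes.
Case 2: Assuming Leo has fewer than 23 votes, then by Premise 2, Leo has fewer than 26 votes.
Since one of Leo has at least 23 votes or Leo has fewer than 23 votes must hold, we get Leo has at least 3 votes or Leo has fewer than 26 votes.

Leo has at least 3 votes or Leo has fewer than 26 votes.


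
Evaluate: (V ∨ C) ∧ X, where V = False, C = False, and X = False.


V = False, C = False, X = False
Step 1: V ∨ C = False OR False = False
Step 2: False ∧ X = False AND False = False
OR is true when at least one operand is true; AND requires both.

False


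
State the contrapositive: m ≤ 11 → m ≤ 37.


Original: If m ≤ 11, then m ≤ 37
Contrapositive: If ¬Q, then ¬P
Negate Q: not (m ≤ 37)
Negate P: not (m ≤ 11)

If not (m ≤ 37), then not (m ≤ 11).


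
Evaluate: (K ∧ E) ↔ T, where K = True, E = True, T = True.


K = True, E = True, T = True
Step 1: K ∧ E = True AND True = True
Step 2: (True) ↔ T: true when both sides have same truth value.
Result: True ↔ True = True

True


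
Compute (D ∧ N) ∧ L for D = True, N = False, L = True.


D = True, N = False, L = True
Step 1: D ∧ N = True AND False = False
Step 2: False ∧ L = False AND True = False
AND is true only when ALL operands are true.

False


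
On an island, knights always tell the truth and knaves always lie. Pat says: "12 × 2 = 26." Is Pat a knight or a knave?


Statement: "12 × 2 = 26."
Actual: 12 × 2 = 24
Claimed: 26
Statement is FALSE → Pat lies → Knave

Knave


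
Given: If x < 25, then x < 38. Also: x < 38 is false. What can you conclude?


Modus tollens: P → Q, ¬Q ⊢ ¬P
P: x < 25
Q: x < 38
We have P → Q and Q is false.
By modus tollens, P must be false.

It is not the case that x < 25


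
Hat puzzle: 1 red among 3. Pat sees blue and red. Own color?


Total red = 1, seen red = 1
Own red = 1 - 1 = 0
Pat's hat is blue.

blue


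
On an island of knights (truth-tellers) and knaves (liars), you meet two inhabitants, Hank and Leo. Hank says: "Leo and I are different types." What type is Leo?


Hank says: "Leo and I are different types."
Case 1: Hank is a Knight (truth-teller)
  Statement is true → they ARE different → Leo is a Knave
Case 2: Hank is a Knave (liar)
  Statement is false → they are NOT different → Leo is a Knave
In both cases, Leo is a Knave.

Knave


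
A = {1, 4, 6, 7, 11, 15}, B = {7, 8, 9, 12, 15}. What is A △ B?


A = {1, 4, 6, 7, 11, 15}
B = {7, 8, 9, 12, 15}
Operation: symmetric difference
In A only: [1, 4, 6, 11], in B only: [8, 9, 12]

{1, 4, 6, 8, 9, 11, 12}


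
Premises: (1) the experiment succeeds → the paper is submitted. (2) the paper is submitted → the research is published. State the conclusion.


Hypothetical syllogism: P → Q, Q → R ⊢ P → R
Premise 1: the experiment succeeds → the paper is submitted
Premise 2: the paper is submitted → the research is published
Chain the implications: the middle term (the paper is submitted) links the two.
Conclusion: If the experiment succeeds, then the research is published.

If the experiment succeeds, then the research is published.


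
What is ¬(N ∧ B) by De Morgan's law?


De Morgan's law: ¬(P ∧ Q) ≡ ¬P ∨ ¬Q
¬(N ∧ B) = ¬N ∨ ¬B

¬N ∨ ¬B


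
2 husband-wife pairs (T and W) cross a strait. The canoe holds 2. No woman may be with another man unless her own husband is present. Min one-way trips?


Label couples T and W.
1. WT+WW → (far: WT,WW; near: HT,HW)
2. WT ←   (far: WW; near: HT,HW,WT)
3. HT+HW → (far: HT,HW,WW; near: WT)
4. HT ←   (far: HW,WW; near: HT,WT)  — HT returns, since WT is alone on near bank
5. HT+WT → (far: all four; near: empty)
Every state respects the constraint.
Minimum trips = 5

5


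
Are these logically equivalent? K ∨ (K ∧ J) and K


Expression 1: K ∨ (K ∧ J)
Expression 2: K
Truth table (K J | Expr1 Expr2):
  T T |   T     T
  T F |   T     T
  F T |   F     F
  F F |   F     F
All 4 rows agree, so the expressions are logically equivalent.

Yes


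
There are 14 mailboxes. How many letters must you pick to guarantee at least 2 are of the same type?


Pigeonhole: to guarantee k in one of n categories, need (k-1)×n + 1.
k = 2, n = 14
Minimum = (2-1) × 14 + 1 = 1 × 14 + 1

15


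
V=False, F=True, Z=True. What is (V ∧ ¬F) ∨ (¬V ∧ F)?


V = False, F = True, Z = True
Expression: (V ∧ ¬F) ∨ (¬V ∧ F)
Step 1: ¬F = NOT True = False
Step 2: V ∧ ¬F = False AND False = False
Step 3: ¬V = NOT False = True
Step 4: ¬V ∧ F = True AND True = True
Step 5: (False) ∨ (True) = False OR True = True

True


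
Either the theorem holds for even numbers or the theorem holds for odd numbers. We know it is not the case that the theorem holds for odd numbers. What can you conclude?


Disjunctive syllogism: P ∨ Q, ¬P ⊢ Q
Disjunction: the theorem holds for even numbers ∨ the theorem holds for odd numbers
We know it is not the case that the theorem holds for odd numbers.
By disjunctive syllogism, the other disjunct must be true.

The theorem holds for even numbers


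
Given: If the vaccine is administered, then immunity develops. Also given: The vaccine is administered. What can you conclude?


Modus ponens: P → Q, P ⊢ Q
P: the vaccine is administered
Q: immunity develops
We have P → Q and P is true.
By modus ponens, Q must be true.

Immunity develops


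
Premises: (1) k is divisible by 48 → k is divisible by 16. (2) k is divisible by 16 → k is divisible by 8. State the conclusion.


Hypothetical syllogism: P → Q, Q → R ⊢ P → R
Premise 1: k is divisible by 48 → k is divisible by 16
Premise 2: k is divisible by 16 → k is divisible by 8
Chain the implications: the middle term (k is divisible by 16) links the two.
Conclusion: If k is divisible by 48, then k is divisible by 8.

If k is divisible by 48, then k is divisible by 8.


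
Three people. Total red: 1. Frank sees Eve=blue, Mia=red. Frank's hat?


Total red = 1, seen red = 1
Own red = 1 - 1 = 0
Frank's hat is blue.

blue


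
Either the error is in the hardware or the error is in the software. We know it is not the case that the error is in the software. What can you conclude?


Disjunctive syllogism: P ∨ Q, ¬P ⊢ Q
Disjunction: the error is in the hardware ∨ the error is in the software
We know it is not the case that the error is in the software.
By disjunctive syllogism, the other disjunct must be true.

The error is in the hardware


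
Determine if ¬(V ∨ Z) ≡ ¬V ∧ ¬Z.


Expression 1: ¬(V ∨ Z)
Expression 2: ¬V ∧ ¬Z
Truth table (V Z | Expr1 Expr2):
  T T |   F     F
  T F |   F     F
  F T |   F     F
  F F |   T     T
All 4 rows agree, so the expressions are logically equivalent.

Yes


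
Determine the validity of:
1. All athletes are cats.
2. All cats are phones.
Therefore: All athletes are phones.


Premise 1: All athletes are cats.
Premise 2: All cats are phones.
Conclusion: All athletes are phones.
Barbara syllogism (AAA-1): All A are B, All B are C → All A are C.
Middle term (cats) distributed in premise 2.

Valid


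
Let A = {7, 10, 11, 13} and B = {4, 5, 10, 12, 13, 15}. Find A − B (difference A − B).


A = {7, 10, 11, 13}
B = {4, 5, 10, 12, 13, 15}
Operation: difference A − B
In A but not B: 7, 11

{7, 11}


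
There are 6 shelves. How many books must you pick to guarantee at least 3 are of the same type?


Pigeonhole: to guarantee k in one of n categories, need (k-1)×n + 1.
k = 3, n = 6
Minimum = (3-1) × 6 + 1 = 2 × 6 + 1

13


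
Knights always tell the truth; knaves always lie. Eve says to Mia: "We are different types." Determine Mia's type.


Eve says: "We are different types."
Case 1: Eve is a Knight (truth-teller)
  Statement is true → they ARE different → Mia is a Knave
Case 2: Eve is a Knave (liar)
  Statement is false → they are NOT different → Mia is a Knave
In both cases, Mia is a Knave.

Knave


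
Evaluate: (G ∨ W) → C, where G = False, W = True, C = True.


G = False, W = True, C = True
Step 1: G ∨ W = False OR True = True
Step 2: (True) → C: false only when antecedent=True and C=False.
Result: True

True


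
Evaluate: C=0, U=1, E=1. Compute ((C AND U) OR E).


C AND U = 0&1 = 0
0 OR 1 = 1

1


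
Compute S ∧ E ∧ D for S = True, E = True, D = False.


S = True, E = True, D = False
Step 1: S ∧ E = True AND True = True
Step 2: (True) ∧ D = (True) AND False = False
AND is true only when ALL operands are true.

False


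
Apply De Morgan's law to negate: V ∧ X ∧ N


De Morgan's law: ¬(P ∧ Q ∧ R) ≡ ¬P ∨ ¬Q ∨ ¬R
¬(V ∧ X ∧ N) = ¬V ∨ ¬X ∨ ¬N

¬V ∨ ¬X ∨ ¬N


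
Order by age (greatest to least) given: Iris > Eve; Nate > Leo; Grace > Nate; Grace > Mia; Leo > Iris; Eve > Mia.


Constraints: Iris > Eve; Nate > Leo; Grace > Nate; Grace > Mia; Leo > Iris; Eve > Mia
Method: at each step, the next-highest is the one remaining person who never appears on the smaller side of a constraint between remaining people.
  Step 1: remaining {Grace, Eve, Iris, Mia, Leo, Nate}; on the smaller side: {Eve, Iris, Mia, Leo, Nate} → Grace is next (Grace > Nate; Grace > Mia).
  Step 2: remaining {Eve, Iris, Mia, Leo, Nate}; on the smaller side: {Eve, Iris, Mia, Leo} → Nate is next (Nate > Leo).
  Step 3: remaining {Eve, Iris, Mia, Leo}; on the smaller side: {Eve, Iris, Mia} → Leo is next (Leo > Iris).
  Step 4: remaining {Eve, Iris, Mia}; on the smaller side: {Eve, Mia} → Iris is next (Iris > Eve).
  Step 5: remaining {Eve, Mia}; on the smaller side: {Mia} → Eve is next (Eve > Mia).
  Step 6: only Mia remains → lowest.
Final ranking (highest to lowest):

Grace > Nate > Leo > Iris > Eve > Mia


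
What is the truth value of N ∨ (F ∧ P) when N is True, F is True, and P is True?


N = True, F = True, P = True
Step 1: F ∧ P = True AND True = True
Step 2: N ∨ True = True OR True = True
AND evaluated first (higher precedence); then OR applied.

True


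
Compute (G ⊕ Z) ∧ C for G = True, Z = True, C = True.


G = True, Z = True, C = True
Step 1: G ⊕ Z = True XOR True = False
Step 2: False ∧ C = False AND True = False
XOR true when exactly one of G,Z is true; then AND with C.

False


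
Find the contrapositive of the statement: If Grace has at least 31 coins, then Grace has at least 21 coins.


Original: If Grace has at least 31 coins, then Grace has at least 21 coins
Contrapositive: If ¬Q, then ¬P
Negate Q: not (Grace has at least 21 coins)
Negate P: not (Grace has at least 31 coins)

If not (Grace has at least 21 coins), then not (Grace has at least 31 coins).


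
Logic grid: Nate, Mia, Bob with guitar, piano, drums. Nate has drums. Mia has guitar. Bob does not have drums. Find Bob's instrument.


From clues:
  Mia → guitar
  Nate → drums
By elimination, Bob gets the remaining.

piano


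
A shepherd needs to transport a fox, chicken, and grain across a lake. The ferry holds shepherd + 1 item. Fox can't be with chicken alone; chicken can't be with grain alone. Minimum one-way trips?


1. shepherd+chicken → 2. shepherd ← 3. shepherd+fox → 4. shepherd+chicken ← 5. shepherd+grain → 6. shepherd ← 7. shepherd+chicken →
Minimum trips = 7

7


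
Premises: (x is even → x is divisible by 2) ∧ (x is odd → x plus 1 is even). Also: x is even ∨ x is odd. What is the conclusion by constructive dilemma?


Constructive dilemma: (P → Q) ∧ (R → S), P ∨ R ⊢ Q ∨ S
Premise 1: x is even → x is divisible by 2
Premise 2: x is odd → x plus 1 is even
Premise 3: x is even ∨ x is odd
Case 1: Assuming x is even, then by Premise 1, x is divisible by 2.
Case 2: Assuming x is odd, then by Premise 2, x plus 1 is even.
Since one of x is even or x is odd must hold, we get x is divisible by 2 or x plus 1 is even.

x is divisible by 2 or x plus 1 is even.


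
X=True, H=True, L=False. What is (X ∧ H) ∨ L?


X = True, H = True, L = False
Expression: (X ∧ H) ∨ L
Step 1: X ∧ H = True AND True = True
Step 2: (True) ∨ L = True OR False = True

True


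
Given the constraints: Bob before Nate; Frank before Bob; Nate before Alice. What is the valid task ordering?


Constraints: Bob before Nate; Frank before Bob; Nate before Alice
Method: repeatedly schedule the remaining task that has no remaining task required before it.
  Step 1: remaining {Frank, Bob, Nate, Alice}; every task except Frank still has a predecessor pending → schedule Frank.
  Step 2: remaining {Bob, Nate, Alice}; every task except Bob still has a predecessor pending → schedule Bob.
  Step 3: remaining {Nate, Alice}; every task except Nate still has a predecessor pending → schedule Nate.
  Step 4: only Alice remains → schedule Alice.
Resulting order:

Frank → Bob → Nate → Alice


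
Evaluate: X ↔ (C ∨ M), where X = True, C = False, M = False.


X = True, C = False, M = False
Step 1: C ∨ M = False OR False = False
Step 2: X ↔ (False): true when both sides have same truth value.
Result: True ↔ False = False

False


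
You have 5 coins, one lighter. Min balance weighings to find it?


Each weighing has 3 outcomes (left heavy / balance / right heavy), so k weighings distinguish at most 3^k cases; splitting into three near-equal groups achieves this.
Need 3^k ≥ 5: 3^1 = 3 < 5 ≤ 3^2 = 9
k = ⌈log₃(5)⌉ = 2

2


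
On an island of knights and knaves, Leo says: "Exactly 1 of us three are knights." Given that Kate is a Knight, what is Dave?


Leo claims exactly 1 knights among Leo, Kate, Dave.
Given: Kate is a Knight.

Case 1: Leo is a Knight (tells truth)
  Then exactly 1 of the three are knights.
  Counting Leo, Kate: 2 knight(s) so far. Need -1 more → impossible.
Case 2: Leo is a Knave (lies)
  Then the count is NOT 1.
  If Dave = Knave, count = 1 = 1 → claim would be true, contradicts lie.
  If Dave = Knight, count = 2 ≠ 1 → lie confirmed ✓

Dave is a Knight.

Knight


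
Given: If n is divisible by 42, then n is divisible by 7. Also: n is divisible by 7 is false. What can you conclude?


Modus tollens: P → Q, ¬Q ⊢ ¬P
P: n is divisible by 42
Q: n is divisible by 7
We have P → Q and Q is false.
By modus tollens, P must be false.

It is not the case that n is divisible by 42
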